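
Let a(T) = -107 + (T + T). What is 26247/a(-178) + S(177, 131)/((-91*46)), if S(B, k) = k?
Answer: -109930595/1938118 ≈ -56.720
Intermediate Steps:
a(T) = -107 + 2*T
26247/a(-178) + S(177, 131)/((-91*46)) = 26247/(-107 + 2*(-178)) + 131/((-91*46)) = 26247/(-107 - 356) + 131/(-4186) = 26247/(-463) + 131*(-1/4186) = 26247*(-1/463) - 131/4186 = -26247/463 - 131/4186 = -109930595/1938118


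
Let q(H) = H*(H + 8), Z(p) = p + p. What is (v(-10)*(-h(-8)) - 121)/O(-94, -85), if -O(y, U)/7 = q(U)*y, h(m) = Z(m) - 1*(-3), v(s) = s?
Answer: -251/4306610 ≈ -5.8283e-5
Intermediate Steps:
Z(p) = 2*p
q(H) = H*(8 + H)
h(m) = 3 + 2*m (h(m) = 2*m - 1*(-3) = 2*m + 3 = 3 + 2*m)
O(y, U) = -7*U*y*(8 + U) (O(y, U) = -7*U*(8 + U)*y = -7*U*y*(8 + U))
(v(-10)*(-h(-8)) - 121)/O(-94, -85) = (-(-10)*(3 + 2*(-8)) - 121)/((-7*(-85)*(-94)*(8 - 85))) = (-(-10)*(3 - 16) - 121)/((-7*(-85)*(-94)*(-77))) = (-(-10)*(-13) - 121)/4306610 = (-10*13 - 121)*(1/4306610) = (-130 - 121)*(1/4306610) = -251*1/4306610 = -251/4306610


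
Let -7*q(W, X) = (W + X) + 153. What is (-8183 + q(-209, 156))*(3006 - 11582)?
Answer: 492099456/7 ≈ 7.0300e+7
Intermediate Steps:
q(W, X) = -153/7 - W/7 - X/7 (q(W, X) = -((W + X) + 153)/7 = -(153 + W + X)/7 = -153/7 - W/7 - X/7)
(-8183 + q(-209, 156))*(3006 - 11582) = (-8183 + (-153/7 - ⅐*(-209) - ⅐*156))*(3006 - 11582) = (-8183 + (-153/7 + 209/7 - 156/7))*(-8576) = (-8183 - 100/7)*(-8576) = -57381/7*(-8576) = 492099456/7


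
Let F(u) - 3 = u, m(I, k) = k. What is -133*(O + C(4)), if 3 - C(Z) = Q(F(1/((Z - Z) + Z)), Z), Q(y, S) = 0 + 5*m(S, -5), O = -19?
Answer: -1197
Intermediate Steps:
F(u) = 3 + u
Q(y, S) = -25 (Q(y, S) = 0 + 5*(-5) = 0 - 25 = -25)
C(Z) = 28 (C(Z) = 3 - 1*(-25) = 3 + 25 = 28)
-133*(O + C(4)) = -133*(-19 + 28) = -133*9 = -1197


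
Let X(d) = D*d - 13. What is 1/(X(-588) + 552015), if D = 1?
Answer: 1/551414 ≈ 1.8135e-6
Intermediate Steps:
X(d) = -13 + d (X(d) = 1*d - 13 = d - 13 = -13 + d)
1/(X(-588) + 552015) = 1/((-13 - 588) + 552015) = 1/(-601 + 552015) = 1/551414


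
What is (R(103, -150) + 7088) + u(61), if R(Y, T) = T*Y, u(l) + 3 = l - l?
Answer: -8365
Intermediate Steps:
u(l) = -3 (u(l) = -3 + (l - l) = -3 + 0 = -3)
(R(103, -150) + 7088) + u(61) = (-150*103 + 7088) - 3 = (-15450 + 7088) - 3 = -8362 - 3 = -8365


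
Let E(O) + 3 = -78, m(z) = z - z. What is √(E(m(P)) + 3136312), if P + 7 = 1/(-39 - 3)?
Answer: √3136231 ≈ 1770.9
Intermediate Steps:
P = -295/42 (P = -7 + 1/(-39 - 3) = -7 + 1/(-42) = -7 - 1/42 = -295/42 ≈ -7.0238)
m(z) = 0
E(O) = -81 (E(O) = -3 - 78 = -81)
√(E(m(P)) + 3136312) = √(-81 + 3136312) = √3136231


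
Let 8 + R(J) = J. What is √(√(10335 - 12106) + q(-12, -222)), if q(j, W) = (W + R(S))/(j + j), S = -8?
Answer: √(357 + 36*I*√1771)/6 ≈ 5.1552 + 4.0816*I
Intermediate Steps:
R(J) = -8 + J
q(j, W) = (-16 + W)/(2*j) (q(j, W) = (W + (-8 - 8))/(j + j) = (W - 16)/((2*j)) = (-16 + W)*(1/(2*j)) = (-16 + W)/(2*j))
√(√(10335 - 12106) + q(-12, -222)) = √(√(10335 - 12106) + (½)*(-16 - 222)/(-12)) = √(√(-1771) + (½)*(-1/12)*(-238)) = √(I*√1771 + 119/12) = √(119/12 + I*√1771)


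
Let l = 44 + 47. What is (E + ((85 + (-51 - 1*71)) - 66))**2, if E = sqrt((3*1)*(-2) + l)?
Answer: (103 - sqrt(85))**2 ≈ 8794.8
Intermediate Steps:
l = 91
E = sqrt(85) (E = sqrt((3*1)*(-2) + 91) = sqrt(3*(-2) + 91) = sqrt(-6 + 91) = sqrt(85) ≈ 9.2195)
(E + ((85 + (-51 - 1*71)) - 66))**2 = (sqrt(85) + ((85 + (-51 - 1*71)) - 66))**2 = (sqrt(85) + ((85 + (-51 - 71)) - 66))**2 = (sqrt(85) + ((85 - 122) - 66))**2 = (sqrt(85) + (-37 - 66))**2 = (sqrt(85) - 103)**2 = (-103 + sqrt(85))**2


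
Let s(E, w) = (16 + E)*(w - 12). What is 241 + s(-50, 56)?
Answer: -1255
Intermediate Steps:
s(E, w) = (-12 + w)*(16 + E) (s(E, w) = (16 + E)*(-12 + w) = (-12 + w)*(16 + E))
241 + s(-50, 56) = 241 + (-192 - 12*(-50) + 16*56 - 50*56) = 241 + (-192 + 600 + 896 - 2800) = 241 - 1496 = -1255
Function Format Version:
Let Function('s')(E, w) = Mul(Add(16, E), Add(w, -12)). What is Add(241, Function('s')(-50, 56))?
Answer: -1255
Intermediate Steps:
Function('s')(E, w) = Mul(Add(-12, w), Add(16, E)) (Function('s')(E, w) = Mul(Add(16, E), Add(-12, w)) = Mul(Add(-12, w), Add(16, E)))
Add(241, Function('s')(-50, 56)) = Add(241, Add(-192, Mul(-12, -50), Mul(16, 56), Mul(-50, 56))) = Add(241, Add(-192, 600, 896, -2800)) = Add(241, -1496) = -1255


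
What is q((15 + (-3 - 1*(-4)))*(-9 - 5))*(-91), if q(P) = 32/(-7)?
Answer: 416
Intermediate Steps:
q(P) = -32/7 (q(P) = 32*(-⅐) = -32/7)
q((15 + (-3 - 1*(-4)))*(-9 - 5))*(-91) = -32/7*(-91) = 416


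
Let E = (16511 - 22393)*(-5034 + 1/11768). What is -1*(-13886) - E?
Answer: -174143461227/5884 ≈ -2.9596e+7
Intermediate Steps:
E = 174225166451/5884 (E = -5882*(-5034 + 1/11768) = -5882*(-59240111/11768) = 174225166451/5884 ≈ 2.9610e+7)
-1*(-13886) - E = -1*(-13886) - 1*174225166451/5884 = 13886 - 174225166451/5884 = -174143461227/5884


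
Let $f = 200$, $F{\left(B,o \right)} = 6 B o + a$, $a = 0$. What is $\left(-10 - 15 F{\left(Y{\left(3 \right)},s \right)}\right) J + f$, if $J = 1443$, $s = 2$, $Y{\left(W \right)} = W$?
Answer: $-793450$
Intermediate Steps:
$F{\left(B,o \right)} = 6 B o$ ($F{\left(B,o \right)} = 6 B o + 0 = 6 B o$)
$\left(-10 - 15 F{\left(Y{\left(3 \right)},s \right)}\right) J + f = \left(-10 - 15 \cdot 6 \cdot 3 \cdot 2\right) 1443 + 200 = \left(-10 - 540\right) 1443 + 200 = \left(-550\right) 1443 + 200 = -793650 + 200 = -793450$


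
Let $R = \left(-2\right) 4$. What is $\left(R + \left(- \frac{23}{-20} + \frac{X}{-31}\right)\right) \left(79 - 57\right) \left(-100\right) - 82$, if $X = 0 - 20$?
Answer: $\frac{420628}{31} \approx 13569.0$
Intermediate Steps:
$R = -8$
$X = -20$ ($X = 0 - 20 = -20$)
$\left(R + \left(- \frac{23}{-20} + \frac{X}{-31}\right)\right) \left(79 - 57\right) \left(-100\right) - 82 = \left(-8 - \left(- \frac{23}{20} - \frac{20}{31}\right)\right) \left(79 - 57\right) \left(-100\right) - 82 = \left(-8 - - \frac{1113}{620}\right) 22 \left(-100\right) - 82 = \left(-8 + \left(\frac{23}{20} + \frac{20}{31}\right)\right) 22 \left(-100\right) - 82 = \left(-8 + \frac{1113}{620}\right) 22 \left(-100\right) - 82 = \left(- \frac{3847}{620}\right) 22 \left(-100\right) - 82 = \left(- \frac{42317}{310}\right) \left(-100\right) - 82 = \frac{423170}{31} - 82 = \frac{420628}{31}$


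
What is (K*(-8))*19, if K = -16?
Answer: 2432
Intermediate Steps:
(K*(-8))*19 = -16*(-8)*19 = 128*19 = 2432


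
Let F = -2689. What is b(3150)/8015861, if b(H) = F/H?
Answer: -2689/25249962150 ≈ -1.0650e-7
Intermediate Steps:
b(H) = -2689/H
b(3150)/8015861 = -2689/3150/8015861 = -2689*1/3150*(1/8015861) = -2689/3150*1/8015861 = -2689/25249962150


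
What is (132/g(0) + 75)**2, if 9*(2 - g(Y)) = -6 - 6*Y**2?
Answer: 62001/4 ≈ 15500.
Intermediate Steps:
g(Y) = 8/3 + 2*Y**2/3 (g(Y) = 2 - (-6 - 6*Y**2)/9 = 2 + (2/3 + 2*Y**2/3) = 8/3 + 2*Y**2/3)
(132/g(0) + 75)**2 = (132/(8/3 + (2/3)*0**2) + 75)**2 = (132/(8/3 + (2/3)*0) + 75)**2 = (132/(8/3 + 0) + 75)**2 = (132/(8/3) + 75)**2 = (132*(3/8) + 75)**2 = (99/2 + 75)**2 = (249/2)**2 = 62001/4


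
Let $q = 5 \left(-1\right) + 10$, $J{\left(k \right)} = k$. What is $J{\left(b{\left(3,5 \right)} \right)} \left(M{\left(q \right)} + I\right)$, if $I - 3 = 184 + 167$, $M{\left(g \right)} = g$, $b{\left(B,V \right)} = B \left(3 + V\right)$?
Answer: $8616$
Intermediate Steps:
$q = 5$ ($q = -5 + 10 = 5$)
$I = 354$ ($I = 3 + \left(184 + 167\right) = 3 + 351 = 354$)
$J{\left(b{\left(3,5 \right)} \right)} \left(M{\left(q \right)} + I\right) = 3 \left(3 + 5\right) \left(5 + 354\right) = 3 \cdot 8 \cdot 359 = 24 \cdot 359 = 8616$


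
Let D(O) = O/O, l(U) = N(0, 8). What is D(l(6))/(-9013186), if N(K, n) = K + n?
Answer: -1/9013186 ≈ -1.1095e-7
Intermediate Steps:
l(U) = 8 (l(U) = 0 + 8 = 8)
D(O) = 1
D(l(6))/(-9013186) = 1/(-9013186) = 1*(-1/9013186) = -1/9013186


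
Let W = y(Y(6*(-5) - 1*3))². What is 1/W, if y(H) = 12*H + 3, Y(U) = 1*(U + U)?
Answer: 1/622521 ≈ 1.6064e-6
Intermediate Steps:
Y(U) = 2*U (Y(U) = 1*(2*U) = 2*U)
y(H) = 3 + 12*H
W = 622521 (W = (3 + 12*(2*(6*(-5) - 1*3)))² = (3 + 12*(2*(-30 - 3)))² = (3 + 12*(2*(-33)))² = (3 + 12*(-66))² = (3 - 792)² = (-789)² = 622521)
1/W = 1/622521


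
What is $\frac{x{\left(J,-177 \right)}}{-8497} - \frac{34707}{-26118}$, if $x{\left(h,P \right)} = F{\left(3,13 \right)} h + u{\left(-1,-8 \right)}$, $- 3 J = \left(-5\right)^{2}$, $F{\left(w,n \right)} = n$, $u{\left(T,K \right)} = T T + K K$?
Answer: $\frac{98679053}{73974882} \approx 1.334$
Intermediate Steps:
$u{\left(T,K \right)} = K^{2} + T^{2}$ ($u{\left(T,K \right)} = T^{2} + K^{2} = K^{2} + T^{2}$)
$J = - \frac{25}{3}$ ($J = - \frac{\left(-5\right)^{2}}{3} = \left(- \frac{1}{3}\right) 25 = - \frac{25}{3} \approx -8.3333$)
$x{\left(h,P \right)} = 65 + 13 h$ ($x{\left(h,P \right)} = 13 h + \left(\left(-8\right)^{2} + \left(-1\right)^{2}\right) = 13 h + \left(64 + 1\right) = 13 h + 65 = 65 + 13 h$)
$\frac{x{\left(J,-177 \right)}}{-8497} - \frac{34707}{-26118} = \frac{65 + 13 \left(- \frac{25}{3}\right)}{-8497} - \frac{34707}{-26118} = \left(65 - \frac{325}{3}\right) \left(- \frac{1}{8497}\right) - - \frac{11569}{8706} = \left(- \frac{130}{3}\right) \left(- \frac{1}{8497}\right) + \frac{11569}{8706} = \frac{130}{25491} + \frac{11569}{8706} = \frac{98679053}{73974882}$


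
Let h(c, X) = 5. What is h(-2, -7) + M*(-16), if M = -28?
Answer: 453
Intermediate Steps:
h(-2, -7) + M*(-16) = 5 - 28*(-16) = 5 + 448 = 453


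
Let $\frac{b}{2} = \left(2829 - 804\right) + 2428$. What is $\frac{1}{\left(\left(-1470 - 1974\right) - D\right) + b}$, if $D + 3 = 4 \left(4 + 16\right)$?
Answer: $\frac{1}{5385} \approx 0.0001857$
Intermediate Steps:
$D = 77$ ($D = -3 + 4 \left(4 + 16\right) = -3 + 4 \cdot 20 = -3 + 80 = 77$)
$b = 8906$ ($b = 2 \left(\left(2829 - 804\right) + 2428\right) = 2 \left(2025 + 2428\right) = 2 \cdot 4453 = 8906$)
$\frac{1}{\left(\left(-1470 - 1974\right) - D\right) + b} = \frac{1}{\left(\left(-1470 - 1974\right) - 77\right) + 8906} = \frac{1}{\left(-3444 - 77\right) + 8906} = \frac{1}{-3521 + 8906} = \frac{1}{5385}$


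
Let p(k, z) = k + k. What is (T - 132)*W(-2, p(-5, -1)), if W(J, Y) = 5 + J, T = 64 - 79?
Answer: -441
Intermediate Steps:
T = -15
p(k, z) = 2*k
(T - 132)*W(-2, p(-5, -1)) = (-15 - 132)*(5 - 2) = -147*3 = -441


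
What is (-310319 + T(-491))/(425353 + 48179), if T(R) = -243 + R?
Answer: -311053/473532 ≈ -0.65688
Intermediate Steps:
(-310319 + T(-491))/(425353 + 48179) = (-310319 + (-243 - 491))/(425353 + 48179) = (-310319 - 734)/473532 = -311053*1/473532 = -311053/473532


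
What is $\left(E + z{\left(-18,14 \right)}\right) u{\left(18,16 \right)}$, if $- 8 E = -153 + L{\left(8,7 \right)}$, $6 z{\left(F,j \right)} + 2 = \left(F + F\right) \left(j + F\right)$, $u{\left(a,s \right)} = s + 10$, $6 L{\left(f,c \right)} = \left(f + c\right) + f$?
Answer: $\frac{8801}{8} \approx 1100.1$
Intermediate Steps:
$L{\left(f,c \right)} = \frac{f}{3} + \frac{c}{6}$ ($L{\left(f,c \right)} = \frac{\left(f + c\right) + f}{6} = \frac{\left(c + f\right) + f}{6} = \frac{c + 2 f}{6} = \frac{f}{3} + \frac{c}{6}$)
$u{\left(a,s \right)} = 10 + s$
$z{\left(F,j \right)} = - \frac{1}{3} + \frac{F \left(F + j\right)}{3}$ ($z{\left(F,j \right)} = - \frac{1}{3} + \frac{\left(F + F\right) \left(j + F\right)}{6} = - \frac{1}{3} + \frac{2 F \left(F + j\right)}{6} = - \frac{1}{3} + \frac{F \left(F + j\right)}{3}$)
$E = \frac{895}{48}$ ($E = - \frac{-153 + \left(\frac{1}{3} \cdot 8 + \frac{1}{6} \cdot 7\right)}{8} = - \frac{-153 + \left(\frac{8}{3} + \frac{7}{6}\right)}{8} = - \frac{-153 + \frac{23}{6}}{8} = \left(- \frac{1}{8}\right) \left(- \frac{895}{6}\right) = \frac{895}{48} \approx 18.646$)
$\left(E + z{\left(-18,14 \right)}\right) u{\left(18,16 \right)} = \left(\frac{895}{48} + \left(- \frac{1}{3} + \frac{\left(-18\right)^{2}}{3} + \frac{1}{3} \left(-18\right) 14\right)\right) \left(10 + 16\right) = \left(\frac{895}{48} - - \frac{71}{3}\right) 26 = \left(\frac{895}{48} + \frac{71}{3}\right) 26 = \frac{677}{16} \cdot 26 = \frac{8801}{8}$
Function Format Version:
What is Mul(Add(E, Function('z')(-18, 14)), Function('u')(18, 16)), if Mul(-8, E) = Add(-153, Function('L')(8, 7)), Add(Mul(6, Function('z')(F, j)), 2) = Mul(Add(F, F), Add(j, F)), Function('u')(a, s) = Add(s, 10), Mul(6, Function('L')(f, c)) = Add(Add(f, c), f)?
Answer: Rational(8801, 8) ≈ 1100.1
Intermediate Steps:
Function('L')(f, c) = Add(Mul(Rational(1, 3), f), Mul(Rational(1, 6), c)) (Function('L')(f, c) = Mul(Rational(1, 6), Add(Add(f, c), f)) = Mul(Rational(1, 6), Add(Add(c, f), f)) = Mul(Rational(1, 6), Add(c, Mul(2, f))) = Add(Mul(Rational(1, 3), f), Mul(Rational(1, 6), c)))
Function('u')(a, s) = Add(10, s)
Function('z')(F, j) = Add(Rational(-1, 3), Mul(Rational(1, 3), F, Add(F, j))) (Function('z')(F, j) = Add(Rational(-1, 3), Mul(Rational(1, 6), Mul(Add(F, F), Add(j, F)))) = Add(Rational(-1, 3), Mul(Rational(1, 6), Mul(Mul(2, F), Add(F, j)))) = Add(Rational(-1, 3), Mul(Rational(1, 6), Mul(2, F, Add(F, j)))) = Add(Rational(-1, 3), Mul(Rational(1, 3), F, Add(F, j))))
E = Rational(895, 48) (E = Mul(Rational(-1, 8), Add(-153, Add(Mul(Rational(1, 3), 8), Mul(Rational(1, 6), 7)))) = Mul(Rational(-1, 8), Add(-153, Add(Rational(8, 3), Rational(7, 6)))) = Mul(Rational(-1, 8), Add(-153, Rational(23, 6))) = Mul(Rational(-1, 8), Rational(-895, 6)) = Rational(895, 48) ≈ 18.646)
Mul(Add(E, Function('z')(-18, 14)), Function('u')(18, 16)) = Mul(Add(Rational(895, 48), Add(Rational(-1, 3), Mul(Rational(1, 3), Pow(-18, 2)), Mul(Rational(1, 3), -18, 14))), Add(10, 16)) = Mul(Add(Rational(895, 48), Add(Rational(-1, 3), Mul(Rational(1, 3), 324), -84)), 26) = Mul(Add(Rational(895, 48), Add(Rational(-1, 3), 108, -84)), 26) = Mul(Add(Rational(895, 48), Rational(71, 3)), 26) = Mul(Rational(677, 16), 26) = Rational(8801, 8)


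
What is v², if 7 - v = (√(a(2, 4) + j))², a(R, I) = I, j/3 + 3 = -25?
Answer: 7569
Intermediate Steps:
j = -84 (j = -9 + 3*(-25) = -9 - 75 = -84)
v = 87 (v = 7 - (√(4 - 84))² = 7 - (√(-80))² = 7 - (4*I*√5)² = 7 - 1*(-80) = 7 + 80 = 87)
v² = 87² = 7569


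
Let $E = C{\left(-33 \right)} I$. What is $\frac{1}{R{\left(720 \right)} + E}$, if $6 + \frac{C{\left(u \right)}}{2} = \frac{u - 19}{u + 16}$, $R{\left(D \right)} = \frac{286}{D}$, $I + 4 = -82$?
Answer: $\frac{6120}{3098431} \approx 0.0019752$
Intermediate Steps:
$I = -86$ ($I = -4 - 82 = -86$)
$C{\left(u \right)} = -12 + \frac{2 \left(-19 + u\right)}{16 + u}$ ($C{\left(u \right)} = -12 + 2 \frac{u - 19}{u + 16} = -12 + 2 \frac{-19 + u}{16 + u} = -12 + \frac{2 \left(-19 + u\right)}{16 + u}$)
$E = \frac{8600}{17}$ ($E = \frac{10 \left(-23 - -33\right)}{16 - 33} \left(-86\right) = \frac{10 \left(-23 + 33\right)}{-17} \left(-86\right) = 10 \left(- \frac{1}{17}\right) 10 \left(-86\right) = \left(- \frac{100}{17}\right) \left(-86\right) = \frac{8600}{17} \approx 505.88$)
$\frac{1}{R{\left(720 \right)} + E} = \frac{1}{\frac{286}{720} + \frac{8600}{17}} = \frac{1}{286 \cdot \frac{1}{720} + \frac{8600}{17}} = \frac{1}{\frac{143}{360} + \frac{8600}{17}} = \frac{1}{\frac{3098431}{6120}} = \frac{6120}{3098431}$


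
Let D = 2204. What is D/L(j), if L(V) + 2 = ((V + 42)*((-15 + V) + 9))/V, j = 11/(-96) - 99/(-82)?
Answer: -37310934144/3309932567 ≈ -11.272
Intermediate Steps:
j = 4301/3936 (j = 11*(-1/96) - 99*(-1/82) = -11/96 + 99/82 = 4301/3936 ≈ 1.0927)
L(V) = -2 + (-6 + V)*(42 + V)/V (L(V) = -2 + ((V + 42)*((-15 + V) + 9))/V = -2 + ((42 + V)*(-6 + V))/V = -2 + ((-6 + V)*(42 + V))/V = -2 + (-6 + V)*(42 + V)/V)
D/L(j) = 2204/(34 + 4301/3936 - 252/4301/3936) = 2204/(34 + 4301/3936 - 252*3936/4301) = 2204/(34 + 4301/3936 - 991872/4301) = 2204/(-3309932567/16928736) = 2204*(-16928736/3309932567) = -37310934144/3309932567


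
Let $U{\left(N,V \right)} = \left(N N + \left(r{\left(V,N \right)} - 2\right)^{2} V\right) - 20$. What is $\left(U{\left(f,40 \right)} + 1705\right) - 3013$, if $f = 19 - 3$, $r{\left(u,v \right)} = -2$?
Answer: $-432$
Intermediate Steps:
$f = 16$
$U{\left(N,V \right)} = -20 + N^{2} + 16 V$ ($U{\left(N,V \right)} = \left(N N + \left(-2 - 2\right)^{2} V\right) - 20 = \left(N^{2} + \left(-4\right)^{2} V\right) - 20 = \left(N^{2} + 16 V\right) - 20 = -20 + N^{2} + 16 V$)
$\left(U{\left(f,40 \right)} + 1705\right) - 3013 = \left(\left(-20 + 16^{2} + 16 \cdot 40\right) + 1705\right) - 3013 = \left(\left(-20 + 256 + 640\right) + 1705\right) - 3013 = \left(876 + 1705\right) - 3013 = 2581 - 3013 = -432$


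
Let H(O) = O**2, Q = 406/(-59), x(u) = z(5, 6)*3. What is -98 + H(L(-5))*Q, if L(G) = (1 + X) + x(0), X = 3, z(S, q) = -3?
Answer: -15932/59 ≈ -270.03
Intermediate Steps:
x(u) = -9 (x(u) = -3*3 = -9)
L(G) = -5 (L(G) = (1 + 3) - 9 = 4 - 9 = -5)
Q = -406/59 (Q = 406*(-1/59) = -406/59 ≈ -6.8814)
-98 + H(L(-5))*Q = -98 + (-5)**2*(-406/59) = -98 + 25*(-406/59) = -98 - 10150/59 = -15932/59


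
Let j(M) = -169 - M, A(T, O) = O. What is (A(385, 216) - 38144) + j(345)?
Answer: -38442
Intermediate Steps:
(A(385, 216) - 38144) + j(345) = (216 - 38144) + (-169 - 1*345) = -37928 + (-169 - 345) = -37928 - 514 = -38442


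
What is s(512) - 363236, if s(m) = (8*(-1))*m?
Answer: -367332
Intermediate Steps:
s(m) = -8*m
s(512) - 363236 = -8*512 - 363236 = -4096 - 363236 = -367332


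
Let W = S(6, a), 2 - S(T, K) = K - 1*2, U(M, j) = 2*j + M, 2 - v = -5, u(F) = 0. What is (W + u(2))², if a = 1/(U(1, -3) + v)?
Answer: 49/4 ≈ 12.250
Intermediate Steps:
v = 7 (v = 2 - 1*(-5) = 2 + 5 = 7)
U(M, j) = M + 2*j
a = ½ (a = 1/((1 + 2*(-3)) + 7) = 1/((1 - 6) + 7) = 1/(-5 + 7) = 1/2 = ½ ≈ 0.50000)
S(T, K) = 4 - K (S(T, K) = 2 - (K - 1*2) = 2 - (K - 2) = 2 - (-2 + K) = 2 + (2 - K) = 4 - K)
W = 7/2 (W = 4 - 1*½ = 4 - ½ = 7/2 ≈ 3.5000)
(W + u(2))² = (7/2 + 0)² = (7/2)² = 49/4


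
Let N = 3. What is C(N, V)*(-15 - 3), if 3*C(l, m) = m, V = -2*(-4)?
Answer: -48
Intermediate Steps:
V = 8
C(l, m) = m/3
C(N, V)*(-15 - 3) = ((⅓)*8)*(-15 - 3) = (8/3)*(-18) = -48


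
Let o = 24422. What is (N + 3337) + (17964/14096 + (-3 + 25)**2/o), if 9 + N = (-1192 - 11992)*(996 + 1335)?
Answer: -1322298629080455/43031564 ≈ -3.0729e+7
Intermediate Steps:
N = -30731913 (N = -9 + (-1192 - 11992)*(996 + 1335) = -9 - 13184*2331 = -9 - 30731904 = -30731913)
(N + 3337) + (17964/14096 + (-3 + 25)**2/o) = (-30731913 + 3337) + (17964/14096 + (-3 + 25)**2/24422) = -30728576 + (17964*(1/14096) + 22**2*(1/24422)) = -30728576 + (4491/3524 + 484*(1/24422)) = -30728576 + (4491/3524 + 242/12211) = -30728576 + 55692409/43031564 = -1322298629080455/43031564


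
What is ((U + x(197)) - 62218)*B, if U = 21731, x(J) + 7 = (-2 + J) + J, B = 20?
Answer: -802040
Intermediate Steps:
x(J) = -9 + 2*J (x(J) = -7 + ((-2 + J) + J) = -7 + (-2 + 2*J) = -9 + 2*J)
((U + x(197)) - 62218)*B = ((21731 + (-9 + 2*197)) - 62218)*20 = ((21731 + (-9 + 394)) - 62218)*20 = ((21731 + 385) - 62218)*20 = (22116 - 62218)*20 = -40102*20 = -802040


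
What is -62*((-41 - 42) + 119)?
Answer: -2232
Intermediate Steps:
-62*((-41 - 42) + 119) = -62*(-83 + 119) = -62*36 = -2232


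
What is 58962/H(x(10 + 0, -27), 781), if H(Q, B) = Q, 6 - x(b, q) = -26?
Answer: 29481/16 ≈ 1842.6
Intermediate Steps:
x(b, q) = 32 (x(b, q) = 6 - 1*(-26) = 6 + 26 = 32)
58962/H(x(10 + 0, -27), 781) = 58962/32 = 58962*(1/32) = 29481/16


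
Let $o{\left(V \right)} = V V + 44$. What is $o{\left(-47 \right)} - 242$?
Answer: $2011$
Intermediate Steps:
$o{\left(V \right)} = 44 + V^{2}$ ($o{\left(V \right)} = V^{2} + 44 = 44 + V^{2}$)
$o{\left(-47 \right)} - 242 = \left(44 + \left(-47\right)^{2}\right) - 242 = \left(44 + 2209\right) - 242 = 2253 - 242 = 2011$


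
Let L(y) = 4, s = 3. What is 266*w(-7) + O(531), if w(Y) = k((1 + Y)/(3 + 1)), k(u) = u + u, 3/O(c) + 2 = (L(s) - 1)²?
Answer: -5583/7 ≈ -797.57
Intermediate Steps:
O(c) = 3/7 (O(c) = 3/(-2 + (4 - 1)²) = 3/(-2 + 3²) = 3/(-2 + 9) = 3/7)
k(u) = 2*u
w(Y) = ½ + Y/2 (w(Y) = 2*((1 + Y)/(3 + 1)) = 2*((1 + Y)/4) = 2*((1 + Y)*(¼)) = 2*(¼ + Y/4) = ½ + Y/2)
266*w(-7) + O(531) = 266*(½ + (½)*(-7)) + 3/7 = 266*(½ - 7/2) + 3/7 = 266*(-3) + 3/7 = -798 + 3/7 = -5583/7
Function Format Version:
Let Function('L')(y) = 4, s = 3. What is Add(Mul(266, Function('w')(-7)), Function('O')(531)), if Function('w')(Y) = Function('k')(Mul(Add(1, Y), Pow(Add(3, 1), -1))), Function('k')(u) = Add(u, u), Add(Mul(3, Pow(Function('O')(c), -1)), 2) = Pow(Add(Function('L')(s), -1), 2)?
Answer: Rational(-5583, 7) ≈ -797.57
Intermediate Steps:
Function('O')(c) = Rational(3, 7) (Function('O')(c) = Mul(3, Pow(Add(-2, Pow(Add(4, -1), 2)), -1)) = Mul(3, Pow(Add(-2, Pow(3, 2)), -1)) = Mul(3, Pow(Add(-2, 9), -1)) = Mul(3, Pow(7, -1)) = Mul(3, Rational(1, 7)) = Rational(3, 7))
Function('k')(u) = Mul(2, u)
Function('w')(Y) = Add(Rational(1, 2), Mul(Rational(1, 2), Y)) (Function('w')(Y) = Mul(2, Mul(Add(1, Y), Pow(Add(3, 1), -1))) = Mul(2, Mul(Add(1, Y), Pow(4, -1))) = Mul(2, Mul(Add(1, Y), Rational(1, 4))) = Mul(2, Add(Rational(1, 4), Mul(Rational(1, 4), Y))) = Add(Rational(1, 2), Mul(Rational(1, 2), Y)))
Add(Mul(266, Function('w')(-7)), Function('O')(531)) = Add(Mul(266, Add(Rational(1, 2), Mul(Rational(1, 2), -7))), Rational(3, 7)) = Add(Mul(266, Add(Rational(1, 2), Rational(-7, 2))), Rational(3, 7)) = Add(Mul(266, -3), Rational(3, 7)) = Add(-798, Rational(3, 7)) = Rational(-5583, 7)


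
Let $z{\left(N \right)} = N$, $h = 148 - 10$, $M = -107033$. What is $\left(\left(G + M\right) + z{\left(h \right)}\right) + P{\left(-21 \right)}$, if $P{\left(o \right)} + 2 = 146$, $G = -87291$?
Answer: $-194042$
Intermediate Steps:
$h = 138$ ($h = 148 - 10 = 138$)
$P{\left(o \right)} = 144$ ($P{\left(o \right)} = -2 + 146 = 144$)
$\left(\left(G + M\right) + z{\left(h \right)}\right) + P{\left(-21 \right)} = \left(\left(-87291 - 107033\right) + 138\right) + 144 = \left(-194324 + 138\right) + 144 = -194186 + 144 = -194042$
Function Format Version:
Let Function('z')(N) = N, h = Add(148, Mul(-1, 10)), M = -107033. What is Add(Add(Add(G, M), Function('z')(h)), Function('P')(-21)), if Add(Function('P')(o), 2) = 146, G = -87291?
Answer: -194042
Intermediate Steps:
h = 138 (h = Add(148, -10) = 138)
Function('P')(o) = 144 (Function('P')(o) = Add(-2, 146) = 144)
Add(Add(Add(G, M), Function('z')(h)), Function('P')(-21)) = Add(Add(Add(-87291, -107033), 138), 144) = Add(Add(-194324, 138), 144) = Add(-194186, 144) = -194042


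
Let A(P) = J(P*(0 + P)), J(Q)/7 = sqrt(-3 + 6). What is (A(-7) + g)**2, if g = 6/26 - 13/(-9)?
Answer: 2050699/13689 + 2744*sqrt(3)/117 ≈ 190.43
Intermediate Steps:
J(Q) = 7*sqrt(3) (J(Q) = 7*sqrt(-3 + 6) = 7*sqrt(3))
A(P) = 7*sqrt(3)
g = 196/117 (g = 6*(1/26) - 13*(-1/9) = 3/13 + 13/9 = 196/117 ≈ 1.6752)
(A(-7) + g)**2 = (7*sqrt(3) + 196/117)**2 = (196/117 + 7*sqrt(3))**2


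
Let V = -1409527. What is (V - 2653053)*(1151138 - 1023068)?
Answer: -520294620600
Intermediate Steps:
(V - 2653053)*(1151138 - 1023068) = (-1409527 - 2653053)*(1151138 - 1023068) = -4062580*128070 = -520294620600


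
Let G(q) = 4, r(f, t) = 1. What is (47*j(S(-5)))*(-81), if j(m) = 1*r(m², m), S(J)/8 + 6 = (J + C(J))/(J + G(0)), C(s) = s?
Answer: -3807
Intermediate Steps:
S(J) = -48 + 16*J/(4 + J) (S(J) = -48 + 8*((J + J)/(J + 4)) = -48 + 8*((2*J)/(4 + J)) = -48 + 8*(2*J/(4 + J)) = -48 + 16*J/(4 + J))
j(m) = 1 (j(m) = 1*1 = 1)
(47*j(S(-5)))*(-81) = (47*1)*(-81) = 47*(-81) = -3807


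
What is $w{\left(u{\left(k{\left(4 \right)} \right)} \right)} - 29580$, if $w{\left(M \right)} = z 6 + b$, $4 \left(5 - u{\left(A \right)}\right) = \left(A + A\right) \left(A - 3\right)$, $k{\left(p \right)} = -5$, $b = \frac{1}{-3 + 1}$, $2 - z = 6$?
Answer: $- \frac{59209}{2} \approx -29605.0$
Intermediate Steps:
$z = -4$ ($z = 2 - 6 = -4$)
$b = - \frac{1}{2}$ ($b = \frac{1}{-2} = - \frac{1}{2} \approx -0.5$)
$u{\left(A \right)} = 5 - \frac{A \left(-3 + A\right)}{2}$ ($u{\left(A \right)} = 5 - \frac{\left(A + A\right) \left(A - 3\right)}{4} = 5 - \frac{2 A \left(-3 + A\right)}{4} = 5 - \frac{A \left(-3 + A\right)}{2}$)
$w{\left(M \right)} = - \frac{49}{2}$ ($w{\left(M \right)} = \left(-4\right) 6 - \frac{1}{2} = -24 - \frac{1}{2} = - \frac{49}{2}$)
$w{\left(u{\left(k{\left(4 \right)} \right)} \right)} - 29580 = - \frac{49}{2} - 29580 = - \frac{59209}{2}$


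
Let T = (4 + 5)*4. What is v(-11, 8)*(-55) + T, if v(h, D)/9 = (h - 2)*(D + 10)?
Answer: 115866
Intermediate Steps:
v(h, D) = 9*(-2 + h)*(10 + D) (v(h, D) = 9*((h - 2)*(D + 10)) = 9*((-2 + h)*(10 + D)) = 9*(-2 + h)*(10 + D))
T = 36 (T = 9*4 = 36)
v(-11, 8)*(-55) + T = (-180 - 18*8 + 90*(-11) + 9*8*(-11))*(-55) + 36 = (-180 - 144 - 990 - 792)*(-55) + 36 = -2106*(-55) + 36 = 115830 + 36 = 115866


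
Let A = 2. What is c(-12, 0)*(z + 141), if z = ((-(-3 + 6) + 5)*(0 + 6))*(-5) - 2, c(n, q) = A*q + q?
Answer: 0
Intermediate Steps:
c(n, q) = 3*q (c(n, q) = 2*q + q = 3*q)
z = -62 (z = ((-1*3 + 5)*6)*(-5) - 2 = ((-3 + 5)*6)*(-5) - 2 = (2*6)*(-5) - 2 = 12*(-5) - 2 = -60 - 2 = -62)
c(-12, 0)*(z + 141) = (3*0)*(-62 + 141) = 0*79 = 0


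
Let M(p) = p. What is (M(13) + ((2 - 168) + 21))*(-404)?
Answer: 53328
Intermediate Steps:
(M(13) + ((2 - 168) + 21))*(-404) = (13 + ((2 - 168) + 21))*(-404) = (13 + (-166 + 21))*(-404) = (13 - 145)*(-404) = -132*(-404) = 53328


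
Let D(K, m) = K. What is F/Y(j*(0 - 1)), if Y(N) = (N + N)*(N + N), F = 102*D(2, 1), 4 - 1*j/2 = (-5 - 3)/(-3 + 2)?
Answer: 51/64 ≈ 0.79688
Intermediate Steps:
j = -8 (j = 8 - 2*(-5 - 3)/(-3 + 2) = 8 - (-16)/(-1) = 8 - (-16)*(-1) = 8 - 2*8 = 8 - 16 = -8)
F = 204 (F = 102*2 = 204)
Y(N) = 4*N² (Y(N) = (2*N)*(2*N) = 4*N²)
F/Y(j*(0 - 1)) = 204/((4*(-8*(0 - 1))²)) = 204/((4*(-8*(-1))²)) = 204/((4*8²)) = 204/((4*64)) = 204/256 = 204*(1/256) = 51/64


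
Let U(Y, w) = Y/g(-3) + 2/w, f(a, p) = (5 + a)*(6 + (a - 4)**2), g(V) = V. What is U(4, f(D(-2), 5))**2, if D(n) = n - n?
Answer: 47089/27225 ≈ 1.7296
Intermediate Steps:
D(n) = 0
f(a, p) = (5 + a)*(6 + (-4 + a)**2)
U(Y, w) = 2/w - Y/3 (U(Y, w) = Y/(-3) + 2/w = Y*(-1/3) + 2/w = -Y/3 + 2/w = 2/w - Y/3)
U(4, f(D(-2), 5))**2 = (2/(110 + 0**3 - 18*0 - 3*0**2) - 1/3*4)**2 = (2/(110 + 0 + 0 - 3*0) - 4/3)**2 = (2/(110 + 0 + 0 + 0) - 4/3)**2 = (2/110 - 4/3)**2 = (2*(1/110) - 4/3)**2 = (1/55 - 4/3)**2 = (-217/165)**2 = 47089/27225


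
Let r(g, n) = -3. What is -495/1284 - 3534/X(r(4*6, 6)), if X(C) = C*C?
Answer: -504679/1284 ≈ -393.05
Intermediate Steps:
X(C) = C**2
-495/1284 - 3534/X(r(4*6, 6)) = -495/1284 - 3534/((-3)**2) = -495*1/1284 - 3534/9 = -165/428 - 3534*1/9 = -165/428 - 1178/3 = -504679/1284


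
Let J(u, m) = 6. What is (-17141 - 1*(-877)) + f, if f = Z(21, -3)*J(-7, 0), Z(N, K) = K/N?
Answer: -113854/7 ≈ -16265.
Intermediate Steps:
f = -6/7 (f = -3/21*6 = -3*1/21*6 = -1/7*6 = -6/7 ≈ -0.85714)
(-17141 - 1*(-877)) + f = (-17141 - 1*(-877)) - 6/7 = (-17141 + 877) - 6/7 = -16264 - 6/7 = -113854/7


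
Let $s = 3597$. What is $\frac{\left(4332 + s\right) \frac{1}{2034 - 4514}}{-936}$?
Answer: $\frac{881}{257920} \approx 0.0034158$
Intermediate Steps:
$\frac{\left(4332 + s\right) \frac{1}{2034 - 4514}}{-936} = \frac{\left(4332 + 3597\right) \frac{1}{2034 - 4514}}{-936} = \frac{7929}{-2480} \left(- \frac{1}{936}\right) = 7929 \left(- \frac{1}{2480}\right) \left(- \frac{1}{936}\right) = \left(- \frac{7929}{2480}\right) \left(- \frac{1}{936}\right) = \frac{881}{257920}$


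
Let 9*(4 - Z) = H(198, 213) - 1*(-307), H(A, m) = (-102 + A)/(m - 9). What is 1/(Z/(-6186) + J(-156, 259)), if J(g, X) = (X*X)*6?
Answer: 946458/380936099203 ≈ 2.4846e-6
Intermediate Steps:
H(A, m) = (-102 + A)/(-9 + m)
J(g, X) = 6*X² (J(g, X) = X²*6 = 6*X²)
Z = -4615/153 (Z = 4 - ((-102 + 198)/(-9 + 213) - 1*(-307))/9 = 4 - (96/204 + 307)/9 = 4 - ((1/204)*96 + 307)/9 = 4 - (8/17 + 307)/9 = 4 - ⅑*5227/17 = 4 - 5227/153 = -4615/153 ≈ -30.163)
1/(Z/(-6186) + J(-156, 259)) = 1/(-4615/153/(-6186) + 6*259²) = 1/(-4615/153*(-1/6186) + 6*67081) = 1/(4615/946458 + 402486) = 1/(380936099203/946458) = 946458/380936099203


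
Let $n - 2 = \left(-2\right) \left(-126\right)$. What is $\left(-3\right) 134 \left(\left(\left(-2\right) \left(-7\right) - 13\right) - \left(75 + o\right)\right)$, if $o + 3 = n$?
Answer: $130650$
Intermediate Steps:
$n = 254$ ($n = 2 - -252 = 2 + 252 = 254$)
$o = 251$ ($o = -3 + 254 = 251$)
$\left(-3\right) 134 \left(\left(\left(-2\right) \left(-7\right) - 13\right) - \left(75 + o\right)\right) = \left(-3\right) 134 \left(\left(\left(-2\right) \left(-7\right) - 13\right) - 326\right) = - 402 \left(\left(14 - 13\right) - 326\right) = - 402 \left(1 - 326\right) = \left(-402\right) \left(-325\right) = 130650$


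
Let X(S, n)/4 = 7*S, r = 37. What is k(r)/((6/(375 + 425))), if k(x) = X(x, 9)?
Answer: 414400/3 ≈ 1.3813e+5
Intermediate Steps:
X(S, n) = 28*S (X(S, n) = 4*(7*S) = 28*S)
k(x) = 28*x
k(r)/((6/(375 + 425))) = (28*37)/((6/(375 + 425))) = 1036/((6/800)) = 1036/((6*(1/800))) = 1036/(3/400) = 1036*(400/3) = 414400/3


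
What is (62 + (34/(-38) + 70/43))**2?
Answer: 2626870009/667489 ≈ 3935.4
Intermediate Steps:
(62 + (34/(-38) + 70/43))**2 = (62 + (34*(-1/38) + 70*(1/43)))**2 = (62 + (-17/19 + 70/43))**2 = (62 + 599/817)**2 = (51253/817)**2 = 2626870009/667489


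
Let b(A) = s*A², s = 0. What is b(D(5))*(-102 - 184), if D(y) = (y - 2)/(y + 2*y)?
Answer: 0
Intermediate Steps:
D(y) = (-2 + y)/(3*y) (D(y) = (-2 + y)/((3*y)) = (-2 + y)*(1/(3*y)) = (-2 + y)/(3*y))
b(A) = 0 (b(A) = 0*A² = 0)
b(D(5))*(-102 - 184) = 0*(-102 - 184) = 0*(-286) = 0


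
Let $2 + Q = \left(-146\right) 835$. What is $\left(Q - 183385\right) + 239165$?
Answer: $-66132$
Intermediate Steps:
$Q = -121912$ ($Q = -2 - 121910 = -121912$)
$\left(Q - 183385\right) + 239165 = \left(-121912 - 183385\right) + 239165 = -305297 + 239165 = -66132$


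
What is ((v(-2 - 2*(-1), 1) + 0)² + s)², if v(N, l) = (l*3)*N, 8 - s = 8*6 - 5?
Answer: 1225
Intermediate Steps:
s = -35 (s = 8 - (8*6 - 5) = 8 - (48 - 5) = 8 - 1*43 = 8 - 43 = -35)
v(N, l) = 3*N*l (v(N, l) = (3*l)*N = 3*N*l)
((v(-2 - 2*(-1), 1) + 0)² + s)² = ((3*(-2 - 2*(-1))*1 + 0)² - 35)² = ((3*(-2 + 2)*1 + 0)² - 35)² = ((3*0*1 + 0)² - 35)² = ((0 + 0)² - 35)² = (0² - 35)² = (0 - 35)² = (-35)² = 1225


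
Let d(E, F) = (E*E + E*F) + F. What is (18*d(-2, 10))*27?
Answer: -2916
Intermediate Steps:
d(E, F) = F + E² + E*F (d(E, F) = (E² + E*F) + F = F + E² + E*F)
(18*d(-2, 10))*27 = (18*(10 + (-2)² - 2*10))*27 = (18*(10 + 4 - 20))*27 = (18*(-6))*27 = -108*27 = -2916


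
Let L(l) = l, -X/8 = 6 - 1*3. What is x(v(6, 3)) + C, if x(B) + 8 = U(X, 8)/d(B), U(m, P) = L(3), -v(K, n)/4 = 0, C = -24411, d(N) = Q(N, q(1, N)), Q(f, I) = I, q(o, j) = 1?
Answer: -24416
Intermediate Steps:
d(N) = 1
X = -24 (X = -8*(6 - 1*3) = -8*(6 - 3) = -8*3 = -24)
v(K, n) = 0 (v(K, n) = -4*0 = 0)
U(m, P) = 3
x(B) = -5 (x(B) = -8 + 3/1 = -8 + 3*1 = -8 + 3 = -5)
x(v(6, 3)) + C = -5 - 24411 = -24416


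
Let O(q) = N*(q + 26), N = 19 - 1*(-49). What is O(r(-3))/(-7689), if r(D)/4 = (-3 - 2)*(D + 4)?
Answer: -136/2563 ≈ -0.053063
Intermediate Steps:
r(D) = -80 - 20*D (r(D) = 4*((-3 - 2)*(D + 4)) = 4*(-5*(4 + D)) = 4*(-20 - 5*D) = -80 - 20*D)
N = 68 (N = 19 + 49 = 68)
O(q) = 1768 + 68*q (O(q) = 68*(q + 26) = 68*(26 + q) = 1768 + 68*q)
O(r(-3))/(-7689) = (1768 + 68*(-80 - 20*(-3)))/(-7689) = (1768 + 68*(-80 + 60))*(-1/7689) = (1768 + 68*(-20))*(-1/7689) = (1768 - 1360)*(-1/7689) = 408*(-1/7689) = -136/2563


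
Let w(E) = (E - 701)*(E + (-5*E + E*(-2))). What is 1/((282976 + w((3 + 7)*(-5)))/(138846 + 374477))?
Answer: 513323/57676 ≈ 8.9001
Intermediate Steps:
w(E) = -6*E*(-701 + E) (w(E) = (-701 + E)*(E + (-5*E - 2*E)) = (-701 + E)*(E - 7*E) = (-701 + E)*(-6*E) = -6*E*(-701 + E))
1/((282976 + w((3 + 7)*(-5)))/(138846 + 374477)) = 1/((282976 + 6*((3 + 7)*(-5))*(701 - (3 + 7)*(-5)))/(138846 + 374477)) = 1/((282976 + 6*(10*(-5))*(701 - 10*(-5)))/513323) = 1/((282976 + 6*(-50)*(701 - 1*(-50)))*(1/513323)) = 1/((282976 + 6*(-50)*(701 + 50))*(1/513323)) = 1/((282976 + 6*(-50)*751)*(1/513323)) = 1/((282976 - 225300)*(1/513323)) = 1/(57676*(1/513323)) = 1/(57676/513323) = 513323/57676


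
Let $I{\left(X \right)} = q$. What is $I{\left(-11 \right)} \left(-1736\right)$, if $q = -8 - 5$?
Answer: $22568$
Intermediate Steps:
$q = -13$ ($q = -8 - 5 = -13$)
$I{\left(X \right)} = -13$
$I{\left(-11 \right)} \left(-1736\right) = \left(-13\right) \left(-1736\right) = 22568$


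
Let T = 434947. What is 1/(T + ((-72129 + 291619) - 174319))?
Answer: 1/480118 ≈ 2.0828e-6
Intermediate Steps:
1/(T + ((-72129 + 291619) - 174319)) = 1/(434947 + ((-72129 + 291619) - 174319)) = 1/(434947 + (219490 - 174319)) = 1/(434947 + 45171) = 1/480118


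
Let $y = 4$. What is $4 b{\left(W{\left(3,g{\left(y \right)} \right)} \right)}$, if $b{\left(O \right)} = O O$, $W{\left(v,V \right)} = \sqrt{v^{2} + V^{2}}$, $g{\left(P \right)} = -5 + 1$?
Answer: $100$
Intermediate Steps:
$g{\left(P \right)} = -4$
$W{\left(v,V \right)} = \sqrt{V^{2} + v^{2}}$
$b{\left(O \right)} = O^{2}$
$4 b{\left(W{\left(3,g{\left(y \right)} \right)} \right)} = 4 \left(\sqrt{\left(-4\right)^{2} + 3^{2}}\right)^{2} = 4 \left(\sqrt{16 + 9}\right)^{2} = 4 \left(\sqrt{25}\right)^{2} = 4 \cdot 5^{2} = 4 \cdot 25 = 100$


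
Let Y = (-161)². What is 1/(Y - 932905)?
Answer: -1/906984 ≈ -1.1026e-6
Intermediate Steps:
Y = 25921
1/(Y - 932905) = 1/(25921 - 932905) = 1/(-906984) = -1/906984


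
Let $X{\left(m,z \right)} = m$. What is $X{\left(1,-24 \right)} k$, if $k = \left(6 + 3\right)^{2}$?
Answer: $81$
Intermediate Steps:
$k = 81$ ($k = 9^{2} = 81$)
$X{\left(1,-24 \right)} k = 1 \cdot 81 = 81$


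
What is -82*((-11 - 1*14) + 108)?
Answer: -6806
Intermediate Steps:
-82*((-11 - 1*14) + 108) = -82*((-11 - 14) + 108) = -82*(-25 + 108) = -82*83 = -6806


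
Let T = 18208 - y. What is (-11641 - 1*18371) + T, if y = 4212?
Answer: -16016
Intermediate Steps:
T = 13996 (T = 18208 - 1*4212 = 18208 - 4212 = 13996)
(-11641 - 1*18371) + T = (-11641 - 1*18371) + 13996 = (-11641 - 18371) + 13996 = -30012 + 13996 = -16016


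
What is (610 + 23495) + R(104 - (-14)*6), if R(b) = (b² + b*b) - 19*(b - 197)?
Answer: 94964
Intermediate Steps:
R(b) = 3743 - 19*b + 2*b² (R(b) = (b² + b²) - 19*(-197 + b) = 2*b² + (3743 - 19*b) = 3743 - 19*b + 2*b²)
(610 + 23495) + R(104 - (-14)*6) = (610 + 23495) + (3743 - 19*(104 - (-14)*6) + 2*(104 - (-14)*6)²) = 24105 + (3743 - 19*(104 - 1*(-84)) + 2*(104 - 1*(-84))²) = 24105 + (3743 - 19*(104 + 84) + 2*(104 + 84)²) = 24105 + (3743 - 19*188 + 2*188²) = 24105 + (3743 - 3572 + 2*35344) = 24105 + (3743 - 3572 + 70688) = 24105 + 70859 = 94964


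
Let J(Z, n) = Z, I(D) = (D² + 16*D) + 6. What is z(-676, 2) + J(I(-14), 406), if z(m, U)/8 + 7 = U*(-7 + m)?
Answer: -11006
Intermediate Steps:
I(D) = 6 + D² + 16*D
z(m, U) = -56 + 8*U*(-7 + m) (z(m, U) = -56 + 8*(U*(-7 + m)) = -56 + 8*U*(-7 + m))
z(-676, 2) + J(I(-14), 406) = (-56 - 56*2 + 8*2*(-676)) + (6 + (-14)² + 16*(-14)) = (-56 - 112 - 10816) + (6 + 196 - 224) = -10984 - 22 = -11006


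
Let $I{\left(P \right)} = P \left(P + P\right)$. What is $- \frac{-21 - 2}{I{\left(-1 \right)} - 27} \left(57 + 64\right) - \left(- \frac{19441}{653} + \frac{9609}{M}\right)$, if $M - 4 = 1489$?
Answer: $- \frac{2144459007}{24373225} \approx -87.984$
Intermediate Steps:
$M = 1493$ ($M = 4 + 1489 = 1493$)
$I{\left(P \right)} = 2 P^{2}$ ($I{\left(P \right)} = P 2 P = 2 P^{2}$)
$- \frac{-21 - 2}{I{\left(-1 \right)} - 27} \left(57 + 64\right) - \left(- \frac{19441}{653} + \frac{9609}{M}\right) = - \frac{-21 - 2}{2 \left(-1\right)^{2} - 27} \left(57 + 64\right) - \left(- \frac{19441}{653} + \frac{9609}{1493}\right) = - - \frac{23}{2 \cdot 1 - 27} \cdot 121 - - \frac{22750736}{974929} = - - \frac{23}{2 - 27} \cdot 121 + \left(- \frac{9609}{1493} + \frac{19441}{653}\right) = - - \frac{23}{-25} \cdot 121 + \frac{22750736}{974929} = - \left(-23\right) \left(- \frac{1}{25}\right) 121 + \frac{22750736}{974929} = - \frac{23 \cdot 121}{25} + \frac{22750736}{974929} = \left(-1\right) \frac{2783}{25} + \frac{22750736}{974929} = - \frac{2783}{25} + \frac{22750736}{974929} = - \frac{2144459007}{24373225}$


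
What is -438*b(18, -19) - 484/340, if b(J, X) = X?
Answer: 707249/85 ≈ 8320.6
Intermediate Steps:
-438*b(18, -19) - 484/340 = -438*(-19) - 484/340 = 8322 - 484*1/340 = 8322 - 121/85 = 707249/85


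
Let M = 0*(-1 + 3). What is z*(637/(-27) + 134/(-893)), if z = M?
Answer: 0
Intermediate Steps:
M = 0 (M = 0*2 = 0)
z = 0
z*(637/(-27) + 134/(-893)) = 0*(637/(-27) + 134/(-893)) = 0*(637*(-1/27) + 134*(-1/893)) = 0*(-637/27 - 134/893) = 0*(-572459/24111) = 0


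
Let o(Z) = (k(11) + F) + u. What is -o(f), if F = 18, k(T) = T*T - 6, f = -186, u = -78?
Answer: -55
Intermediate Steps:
k(T) = -6 + T² (k(T) = T² - 6 = -6 + T²)
o(Z) = 55 (o(Z) = ((-6 + 11²) + 18) - 78 = ((-6 + 121) + 18) - 78 = (115 + 18) - 78 = 133 - 78 = 55)
-o(f) = -1*55 = -55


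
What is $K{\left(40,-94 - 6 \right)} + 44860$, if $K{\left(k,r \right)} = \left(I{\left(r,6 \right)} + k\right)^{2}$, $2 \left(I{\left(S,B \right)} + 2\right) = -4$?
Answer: $46156$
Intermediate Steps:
$I{\left(S,B \right)} = -4$ ($I{\left(S,B \right)} = -2 + \frac{1}{2} \left(-4\right) = -2 - 2 = -4$)
$K{\left(k,r \right)} = \left(-4 + k\right)^{2}$
$K{\left(40,-94 - 6 \right)} + 44860 = \left(-4 + 40\right)^{2} + 44860 = 36^{2} + 44860 = 1296 + 44860 = 46156$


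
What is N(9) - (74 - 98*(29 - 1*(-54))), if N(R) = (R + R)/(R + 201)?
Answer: 282103/35 ≈ 8060.1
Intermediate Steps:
N(R) = 2*R/(201 + R) (N(R) = (2*R)/(201 + R) = 2*R/(201 + R))
N(9) - (74 - 98*(29 - 1*(-54))) = 2*9/(201 + 9) - (74 - 98*(29 - 1*(-54))) = 2*9/210 - (74 - 98*(29 + 54)) = 2*9*(1/210) - (74 - 98*83) = 3/35 - (74 - 8134) = 3/35 - 1*(-8060) = 3/35 + 8060 = 282103/35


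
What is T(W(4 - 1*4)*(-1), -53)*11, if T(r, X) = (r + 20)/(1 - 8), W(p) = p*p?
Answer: -220/7 ≈ -31.429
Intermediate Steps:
W(p) = p²
T(r, X) = -20/7 - r/7 (T(r, X) = (20 + r)/(-7) = (20 + r)*(-⅐) = -20/7 - r/7)
T(W(4 - 1*4)*(-1), -53)*11 = (-20/7 - (4 - 1*4)²*(-1)/7)*11 = (-20/7 - (4 - 4)²*(-1)/7)*11 = (-20/7 - 0²*(-1)/7)*11 = (-20/7 - 0*(-1))*11 = (-20/7 - ⅐*0)*11 = (-20/7 + 0)*11 = -20/7*11 = -220/7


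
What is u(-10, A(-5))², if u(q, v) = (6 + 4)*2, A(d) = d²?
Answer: 400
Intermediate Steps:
u(q, v) = 20 (u(q, v) = 10*2 = 20)
u(-10, A(-5))² = 20² = 400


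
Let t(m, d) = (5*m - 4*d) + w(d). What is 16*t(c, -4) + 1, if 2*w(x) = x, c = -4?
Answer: -95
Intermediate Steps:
w(x) = x/2
t(m, d) = 5*m - 7*d/2 (t(m, d) = (5*m - 4*d) + d/2 = (-4*d + 5*m) + d/2 = 5*m - 7*d/2)
16*t(c, -4) + 1 = 16*(5*(-4) - 7/2*(-4)) + 1 = 16*(-20 + 14) + 1 = 16*(-6) + 1 = -96 + 1 = -95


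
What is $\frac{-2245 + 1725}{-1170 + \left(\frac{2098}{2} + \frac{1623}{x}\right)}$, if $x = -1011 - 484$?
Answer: $\frac{388700}{91259} \approx 4.2593$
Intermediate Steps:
$x = -1495$ ($x = -1011 - 484 = -1495$)
$\frac{-2245 + 1725}{-1170 + \left(\frac{2098}{2} + \frac{1623}{x}\right)} = \frac{-2245 + 1725}{-1170 + \left(\frac{2098}{2} + \frac{1623}{-1495}\right)} = - \frac{520}{-1170 + \left(2098 \cdot \frac{1}{2} + 1623 \left(- \frac{1}{1495}\right)\right)} = - \frac{520}{-1170 + \left(1049 - \frac{1623}{1495}\right)} = - \frac{520}{-1170 + \frac{1566632}{1495}} = - \frac{520}{- \frac{182518}{1495}} = \left(-520\right) \left(- \frac{1495}{182518}\right) = \frac{388700}{91259}$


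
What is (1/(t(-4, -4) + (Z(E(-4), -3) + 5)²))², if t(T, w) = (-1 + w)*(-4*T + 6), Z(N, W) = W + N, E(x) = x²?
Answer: 1/45796 ≈ 2.1836e-5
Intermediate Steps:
Z(N, W) = N + W
t(T, w) = (-1 + w)*(6 - 4*T)
(1/(t(-4, -4) + (Z(E(-4), -3) + 5)²))² = (1/((-6 + 4*(-4) + 6*(-4) - 4*(-4)*(-4)) + (((-4)² - 3) + 5)²))² = (1/((-6 - 16 - 24 - 64) + ((16 - 3) + 5)²))² = (1/(-110 + (13 + 5)²))² = (1/(-110 + 18²))² = (1/(-110 + 324))² = (1/214)² = 1/45796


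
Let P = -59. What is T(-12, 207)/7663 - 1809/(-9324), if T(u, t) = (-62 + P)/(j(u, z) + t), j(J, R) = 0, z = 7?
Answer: 318709085/1643345676 ≈ 0.19394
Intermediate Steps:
T(u, t) = -121/t (T(u, t) = (-62 - 59)/(0 + t) = -121/t)
T(-12, 207)/7663 - 1809/(-9324) = -121/207/7663 - 1809/(-9324) = -121*1/207*(1/7663) - 1809*(-1/9324) = -121/207*1/7663 + 201/1036 = -121/1586241 + 201/1036 = 318709085/1643345676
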